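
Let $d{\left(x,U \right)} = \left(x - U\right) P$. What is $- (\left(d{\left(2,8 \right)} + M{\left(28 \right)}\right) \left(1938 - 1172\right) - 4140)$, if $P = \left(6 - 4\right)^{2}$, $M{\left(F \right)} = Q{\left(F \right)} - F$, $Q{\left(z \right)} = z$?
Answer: $22524$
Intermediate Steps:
$M{\left(F \right)} = 0$ ($M{\left(F \right)} = F - F = 0$)
$P = 4$ ($P = 2^{2} = 4$)
$d{\left(x,U \right)} = - 4 U + 4 x$ ($d{\left(x,U \right)} = \left(x - U\right) 4 = - 4 U + 4 x$)
$- (\left(d{\left(2,8 \right)} + M{\left(28 \right)}\right) \left(1938 - 1172\right) - 4140) = - (\left(\left(\left(-4\right) 8 + 4 \cdot 2\right) + 0\right) \left(1938 - 1172\right) - 4140) = - (\left(\left(-32 + 8\right) + 0\right) 766 - 4140) = - (\left(-24 + 0\right) 766 - 4140) = - (\left(-24\right) 766 - 4140) = - (-18384 - 4140) = \left(-1\right) \left(-22524\right) = 22524$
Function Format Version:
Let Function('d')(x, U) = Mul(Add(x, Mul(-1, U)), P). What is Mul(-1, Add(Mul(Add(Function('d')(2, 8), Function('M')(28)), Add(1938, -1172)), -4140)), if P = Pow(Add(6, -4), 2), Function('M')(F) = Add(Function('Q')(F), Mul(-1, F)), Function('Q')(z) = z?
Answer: 22524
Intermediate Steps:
Function('M')(F) = 0 (Function('M')(F) = Add(F, Mul(-1, F)) = 0)
P = 4 (P = Pow(2, 2) = 4)
Function('d')(x, U) = Add(Mul(-4, U), Mul(4, x)) (Function('d')(x, U) = Mul(Add(x, Mul(-1, U)), 4) = Add(Mul(-4, U), Mul(4, x)))
Mul(-1, Add(Mul(Add(Function('d')(2, 8), Function('M')(28)), Add(1938, -1172)), -4140)) = Mul(-1, Add(Mul(Add(Add(Mul(-4, 8), Mul(4, 2)), 0), Add(1938, -1172)), -4140)) = Mul(-1, Add(Mul(Add(Add(-32, 8), 0), 766), -4140)) = Mul(-1, Add(Mul(Add(-24, 0), 766), -4140)) = Mul(-1, Add(Mul(-24, 766), -4140)) = Mul(-1, Add(-18384, -4140)) = Mul(-1, -22524) = 22524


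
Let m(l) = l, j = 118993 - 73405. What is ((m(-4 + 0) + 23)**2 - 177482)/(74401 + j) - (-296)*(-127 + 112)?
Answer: -532928281/119989 ≈ -4441.5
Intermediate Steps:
j = 45588
((m(-4 + 0) + 23)**2 - 177482)/(74401 + j) - (-296)*(-127 + 112) = (((-4 + 0) + 23)**2 - 177482)/(74401 + 45588) - (-296)*(-127 + 112) = ((-4 + 23)**2 - 177482)/119989 - (-296)*(-15) = (19**2 - 177482)*(1/119989) - 1*4440 = (361 - 177482)*(1/119989) - 4440 = -177121*1/119989 - 4440 = -177121/119989 - 4440 = -532928281/119989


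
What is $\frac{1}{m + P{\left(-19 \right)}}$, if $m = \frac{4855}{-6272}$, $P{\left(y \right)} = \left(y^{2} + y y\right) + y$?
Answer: $\frac{6272}{4404361} \approx 0.001424$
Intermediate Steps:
$P{\left(y \right)} = y + 2 y^{2}$ ($P{\left(y \right)} = \left(y^{2} + y^{2}\right) + y = 2 y^{2} + y = y + 2 y^{2}$)
$m = - \frac{4855}{6272}$ ($m = 4855 \left(- \frac{1}{6272}\right) = - \frac{4855}{6272} \approx -0.77408$)
$\frac{1}{m + P{\left(-19 \right)}} = \frac{1}{- \frac{4855}{6272} - 19 \left(1 + 2 \left(-19\right)\right)} = \frac{1}{- \frac{4855}{6272} - 19 \left(1 - 38\right)} = \frac{1}{- \frac{4855}{6272} - -703} = \frac{1}{- \frac{4855}{6272} + 703} = \frac{1}{\frac{4404361}{6272}} = \frac{6272}{4404361}$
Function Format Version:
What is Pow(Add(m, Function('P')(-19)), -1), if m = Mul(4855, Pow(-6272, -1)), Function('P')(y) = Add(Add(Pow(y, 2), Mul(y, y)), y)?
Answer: Rational(6272, 4404361) ≈ 0.0014240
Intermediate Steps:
Function('P')(y) = Add(y, Mul(2, Pow(y, 2))) (Function('P')(y) = Add(Add(Pow(y, 2), Pow(y, 2)), y) = Add(Mul(2, Pow(y, 2)), y) = Add(y, Mul(2, Pow(y, 2))))
m = Rational(-4855, 6272) (m = Mul(4855, Rational(-1, 6272)) = Rational(-4855, 6272) ≈ -0.77408)
Pow(Add(m, Function('P')(-19)), -1) = Pow(Add(Rational(-4855, 6272), Mul(-19, Add(1, Mul(2, -19)))), -1) = Pow(Add(Rational(-4855, 6272), Mul(-19, Add(1, -38))), -1) = Pow(Add(Rational(-4855, 6272), Mul(-19, -37)), -1) = Pow(Add(Rational(-4855, 6272), 703), -1) = Pow(Rational(4404361, 6272), -1) = Rational(6272, 4404361)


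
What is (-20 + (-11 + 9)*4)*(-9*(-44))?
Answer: -11088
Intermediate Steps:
(-20 + (-11 + 9)*4)*(-9*(-44)) = (-20 - 2*4)*396 = (-20 - 8)*396 = -28*396 = -11088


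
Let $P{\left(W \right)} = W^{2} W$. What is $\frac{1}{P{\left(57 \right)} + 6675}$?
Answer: $\frac{1}{191868} \approx 5.2119 \cdot 10^{-6}$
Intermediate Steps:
$P{\left(W \right)} = W^{3}$
$\frac{1}{P{\left(57 \right)} + 6675} = \frac{1}{57^{3} + 6675} = \frac{1}{185193 + 6675} = \frac{1}{191868}$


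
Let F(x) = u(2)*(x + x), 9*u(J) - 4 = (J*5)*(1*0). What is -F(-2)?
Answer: 16/9 ≈ 1.7778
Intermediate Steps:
u(J) = 4/9 (u(J) = 4/9 + ((J*5)*(1*0))/9 = 4/9 + ((5*J)*0)/9 = 4/9 + (1/9)*0 = 4/9 + 0 = 4/9)
F(x) = 8*x/9 (F(x) = 4*(x + x)/9 = 4*(2*x)/9 = 8*x/9)
-F(-2) = -8*(-2)/9 = -1*(-16/9) = 16/9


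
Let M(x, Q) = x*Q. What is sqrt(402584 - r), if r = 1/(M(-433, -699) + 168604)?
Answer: sqrt(89412439158388273)/471271 ≈ 634.50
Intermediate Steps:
M(x, Q) = Q*x
r = 1/471271 (r = 1/(-699*(-433) + 168604) = 1/(302667 + 168604) = 1/471271 ≈ 2.1219e-6)
sqrt(402584 - r) = sqrt(402584 - 1*1/471271) = sqrt(402584 - 1/471271) = sqrt(189726164263/471271) = sqrt(89412439158388273)/471271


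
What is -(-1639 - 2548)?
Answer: 4187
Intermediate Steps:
-(-1639 - 2548) = -1*(-4187) = 4187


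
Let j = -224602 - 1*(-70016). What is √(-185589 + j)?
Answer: 5*I*√13607 ≈ 583.25*I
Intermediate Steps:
j = -154586 (j = -224602 + 70016 = -154586)
√(-185589 + j) = √(-185589 - 154586) = √(-340175) = 5*I*√13607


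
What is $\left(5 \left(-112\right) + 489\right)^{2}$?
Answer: $5041$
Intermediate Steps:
$\left(5 \left(-112\right) + 489\right)^{2} = \left(-560 + 489\right)^{2} = \left(-71\right)^{2} = 5041$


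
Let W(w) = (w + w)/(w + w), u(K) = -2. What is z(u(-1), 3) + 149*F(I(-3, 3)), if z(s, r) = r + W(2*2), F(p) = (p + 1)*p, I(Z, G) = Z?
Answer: 898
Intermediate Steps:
F(p) = p*(1 + p) (F(p) = (1 + p)*p = p*(1 + p))
W(w) = 1 (W(w) = (2*w)/((2*w)) = (2*w)*(1/(2*w)) = 1)
z(s, r) = 1 + r (z(s, r) = r + 1 = 1 + r)
z(u(-1), 3) + 149*F(I(-3, 3)) = (1 + 3) + 149*(-3*(1 - 3)) = 4 + 149*(-3*(-2)) = 4 + 149*6 = 4 + 894 = 898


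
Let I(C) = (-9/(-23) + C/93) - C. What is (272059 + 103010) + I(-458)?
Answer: 803242556/2139 ≈ 3.7552e+5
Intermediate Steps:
I(C) = 9/23 - 92*C/93 (I(C) = (-9*(-1/23) + C*(1/93)) - C = (9/23 + C/93) - C = 9/23 - 92*C/93)
(272059 + 103010) + I(-458) = (272059 + 103010) + (9/23 - 92/93*(-458)) = 375069 + (9/23 + 42136/93) = 375069 + 969965/2139 = 803242556/2139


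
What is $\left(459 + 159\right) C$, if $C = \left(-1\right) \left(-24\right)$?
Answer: $14832$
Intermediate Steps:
$C = 24$
$\left(459 + 159\right) C = \left(459 + 159\right) 24 = 618 \cdot 24 = 14832$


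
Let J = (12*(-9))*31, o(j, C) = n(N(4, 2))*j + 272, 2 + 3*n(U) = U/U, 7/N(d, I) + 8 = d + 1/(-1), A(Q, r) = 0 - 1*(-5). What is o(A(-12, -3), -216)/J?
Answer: -811/10044 ≈ -0.080745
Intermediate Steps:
A(Q, r) = 5 (A(Q, r) = 0 + 5 = 5)
N(d, I) = 7/(-9 + d) (N(d, I) = 7/(-8 + (d + 1/(-1))) = 7/(-8 + (d - 1)) = 7/(-8 + (-1 + d)) = 7/(-9 + d))
n(U) = -⅓ (n(U) = -⅔ + (U/U)/3 = -⅔ + (⅓)*1 = -⅔ + ⅓ = -⅓)
o(j, C) = 272 - j/3 (o(j, C) = -j/3 + 272 = 272 - j/3)
J = -3348 (J = -108*31 = -3348)
o(A(-12, -3), -216)/J = (272 - ⅓*5)/(-3348) = (272 - 5/3)*(-1/3348) = (811/3)*(-1/3348) = -811/10044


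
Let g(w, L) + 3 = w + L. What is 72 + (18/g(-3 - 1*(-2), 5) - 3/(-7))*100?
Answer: 13404/7 ≈ 1914.9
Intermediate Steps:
g(w, L) = -3 + L + w (g(w, L) = -3 + (w + L) = -3 + (L + w) = -3 + L + w)
72 + (18/g(-3 - 1*(-2), 5) - 3/(-7))*100 = 72 + (18/(-3 + 5 + (-3 - 1*(-2))) - 3/(-7))*100 = 72 + (18/(-3 + 5 + (-3 + 2)) - 3*(-⅐))*100 = 72 + (18/(-3 + 5 - 1) + 3/7)*100 = 72 + (18/1 + 3/7)*100 = 72 + (18*1 + 3/7)*100 = 72 + (18 + 3/7)*100 = 72 + (129/7)*100 = 72 + 12900/7 = 13404/7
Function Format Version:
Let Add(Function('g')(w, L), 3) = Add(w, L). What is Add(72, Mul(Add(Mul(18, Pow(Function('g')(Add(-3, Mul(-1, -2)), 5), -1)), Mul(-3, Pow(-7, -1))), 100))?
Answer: Rational(13404, 7) ≈ 1914.9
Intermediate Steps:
Function('g')(w, L) = Add(-3, L, w) (Function('g')(w, L) = Add(-3, Add(w, L)) = Add(-3, Add(L, w)) = Add(-3, L, w))
Add(72, Mul(Add(Mul(18, Pow(Function('g')(Add(-3, Mul(-1, -2)), 5), -1)), Mul(-3, Pow(-7, -1))), 100)) = Add(72, Mul(Add(Mul(18, Pow(Add(-3, 5, Add(-3, Mul(-1, -2))), -1)), Mul(-3, Pow(-7, -1))), 100)) = Add(72, Mul(Add(Mul(18, Pow(Add(-3, 5, Add(-3, 2)), -1)), Mul(-3, Rational(-1, 7))), 100)) = Add(72, Mul(Add(Mul(18, Pow(Add(-3, 5, -1), -1)), Rational(3, 7)), 100)) = Add(72, Mul(Add(Mul(18, Pow(1, -1)), Rational(3, 7)), 100)) = Add(72, Mul(Add(Mul(18, 1), Rational(3, 7)), 100)) = Add(72, Mul(Add(18, Rational(3, 7)), 100)) = Add(72, Mul(Rational(129, 7), 100)) = Add(72, Rational(12900, 7)) = Rational(13404, 7)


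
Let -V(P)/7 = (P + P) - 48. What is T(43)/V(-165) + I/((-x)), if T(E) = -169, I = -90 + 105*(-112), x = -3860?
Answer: -800186/255339 ≈ -3.1338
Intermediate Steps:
I = -11850 (I = -90 - 11760 = -11850)
V(P) = 336 - 14*P (V(P) = -7*((P + P) - 48) = -7*(2*P - 48) = -7*(-48 + 2*P) = 336 - 14*P)
T(43)/V(-165) + I/((-x)) = -169/(336 - 14*(-165)) - 11850/((-1*(-3860))) = -169/(336 + 2310) - 11850/3860 = -169/2646 - 11850*1/3860 = -169*1/2646 - 1185/386 = -169/2646 - 1185/386 = -800186/255339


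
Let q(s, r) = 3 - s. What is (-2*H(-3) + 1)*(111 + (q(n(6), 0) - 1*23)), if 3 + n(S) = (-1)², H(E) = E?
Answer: 651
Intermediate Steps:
n(S) = -2 (n(S) = -3 + (-1)² = -3 + 1 = -2)
(-2*H(-3) + 1)*(111 + (q(n(6), 0) - 1*23)) = (-2*(-3) + 1)*(111 + ((3 - 1*(-2)) - 1*23)) = (6 + 1)*(111 + ((3 + 2) - 23)) = 7*(111 + (5 - 23)) = 7*(111 - 18) = 7*93 = 651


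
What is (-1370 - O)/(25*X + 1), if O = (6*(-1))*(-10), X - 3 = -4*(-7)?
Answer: -715/388 ≈ -1.8428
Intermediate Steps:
X = 31 (X = 3 - 4*(-7) = 3 + 28 = 31)
O = 60 (O = -6*(-10) = 60)
(-1370 - O)/(25*X + 1) = (-1370 - 1*60)/(25*31 + 1) = (-1370 - 60)/(775 + 1) = -1430/776 = -1430*1/776 = -715/388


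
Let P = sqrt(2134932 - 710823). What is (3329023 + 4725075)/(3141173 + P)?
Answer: 12649657588477/4933483195910 - 4027049*sqrt(1424109)/4933483195910 ≈ 2.5631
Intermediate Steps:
P = sqrt(1424109) ≈ 1193.4
(3329023 + 4725075)/(3141173 + P) = (3329023 + 4725075)/(3141173 + sqrt(1424109)) = 8054098/(3141173 + sqrt(1424109))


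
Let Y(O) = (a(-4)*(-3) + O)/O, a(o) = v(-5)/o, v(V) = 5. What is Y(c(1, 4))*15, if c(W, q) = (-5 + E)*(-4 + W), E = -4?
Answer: 205/12 ≈ 17.083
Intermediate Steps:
a(o) = 5/o
c(W, q) = 36 - 9*W (c(W, q) = (-5 - 4)*(-4 + W) = -9*(-4 + W) = 36 - 9*W)
Y(O) = (15/4 + O)/O (Y(O) = ((5/(-4))*(-3) + O)/O = ((5*(-1/4))*(-3) + O)/O = (-5/4*(-3) + O)/O = (15/4 + O)/O)
Y(c(1, 4))*15 = ((15/4 + (36 - 9*1))/(36 - 9*1))*15 = ((15/4 + (36 - 9))/(36 - 9))*15 = ((15/4 + 27)/27)*15 = ((1/27)*(123/4))*15 = (41/36)*15 = 205/12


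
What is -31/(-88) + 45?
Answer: 3991/88 ≈ 45.352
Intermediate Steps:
-31/(-88) + 45 = -31*(-1/88) + 45 = 31/88 + 45 = 3991/88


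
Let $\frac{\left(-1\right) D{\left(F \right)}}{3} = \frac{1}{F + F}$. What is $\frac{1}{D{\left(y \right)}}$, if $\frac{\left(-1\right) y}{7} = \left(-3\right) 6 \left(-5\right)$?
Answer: $420$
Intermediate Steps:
$y = -630$ ($y = - 7 \left(-3\right) 6 \left(-5\right) = - 7 \left(\left(-18\right) \left(-5\right)\right) = \left(-7\right) 90 = -630$)
$D{\left(F \right)} = - \frac{3}{2 F}$ ($D{\left(F \right)} = - \frac{3}{F + F} = - \frac{3}{2 F}$)
$\frac{1}{D{\left(y \right)}} = \frac{1}{\left(- \frac{3}{2}\right) \frac{1}{-630}} = \frac{1}{\left(- \frac{3}{2}\right) \left(- \frac{1}{630}\right)} = \frac{1}{\frac{1}{420}} = 420$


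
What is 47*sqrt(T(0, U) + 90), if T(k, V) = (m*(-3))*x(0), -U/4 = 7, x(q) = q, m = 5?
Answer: 141*sqrt(10) ≈ 445.88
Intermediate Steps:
U = -28 (U = -4*7 = -28)
T(k, V) = 0 (T(k, V) = (5*(-3))*0 = -15*0 = 0)
47*sqrt(T(0, U) + 90) = 47*sqrt(0 + 90) = 47*sqrt(90) = 47*(3*sqrt(10)) = 141*sqrt(10)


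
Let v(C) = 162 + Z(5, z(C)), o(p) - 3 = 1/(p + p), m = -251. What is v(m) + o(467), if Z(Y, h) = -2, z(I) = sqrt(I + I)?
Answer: 152243/934 ≈ 163.00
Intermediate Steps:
z(I) = sqrt(2)*sqrt(I) (z(I) = sqrt(2*I) = sqrt(2)*sqrt(I))
o(p) = 3 + 1/(2*p) (o(p) = 3 + 1/(p + p) = 3 + 1/(2*p))
v(C) = 160 (v(C) = 162 - 2 = 160)
v(m) + o(467) = 160 + (3 + (1/2)/467) = 160 + (3 + (1/2)*(1/467)) = 160 + (3 + 1/934) = 160 + 2803/934 = 152243/934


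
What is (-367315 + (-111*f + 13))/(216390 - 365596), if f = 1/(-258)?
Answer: 517835/210356 ≈ 2.4617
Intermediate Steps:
f = -1/258 ≈ -0.0038760
(-367315 + (-111*f + 13))/(216390 - 365596) = (-367315 + (-111*(-1/258) + 13))/(216390 - 365596) = (-367315 + (37/86 + 13))/(-149206) = (-367315 + 1155/86)*(-1/149206) = -31587935/86*(-1/149206) = 517835/210356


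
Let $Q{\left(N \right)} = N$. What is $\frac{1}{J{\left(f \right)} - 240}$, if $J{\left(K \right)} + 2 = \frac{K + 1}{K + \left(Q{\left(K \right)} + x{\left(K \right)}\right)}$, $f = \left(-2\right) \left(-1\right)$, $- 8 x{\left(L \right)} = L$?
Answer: $- \frac{5}{1206} \approx -0.0041459$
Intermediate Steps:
$x{\left(L \right)} = - \frac{L}{8}$
$f = 2$
$J{\left(K \right)} = -2 + \frac{8 \left(1 + K\right)}{15 K}$ ($J{\left(K \right)} = -2 + \frac{K + 1}{K + \left(K - \frac{K}{8}\right)} = -2 + \frac{1 + K}{K + \frac{7 K}{8}} = -2 + \frac{1 + K}{\frac{15}{8} K} = -2 + \left(1 + K\right) \frac{8}{15 K} = -2 + \frac{8 \left(1 + K\right)}{15 K}$)
$\frac{1}{J{\left(f \right)} - 240} = \frac{1}{\frac{2 \left(4 - 22\right)}{15 \cdot 2} - 240} = \frac{1}{\frac{2}{15} \cdot \frac{1}{2} \left(4 - 22\right) - 240} = \frac{1}{\frac{2}{15} \cdot \frac{1}{2} \left(-18\right) - 240} = \frac{1}{- \frac{6}{5} - 240} = \frac{1}{- \frac{1206}{5}} = - \frac{5}{1206}$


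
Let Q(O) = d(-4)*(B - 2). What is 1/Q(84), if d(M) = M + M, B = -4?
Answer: 1/48 ≈ 0.020833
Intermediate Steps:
d(M) = 2*M
Q(O) = 48 (Q(O) = (2*(-4))*(-4 - 2) = -8*(-6) = 48)
1/Q(84) = 1/48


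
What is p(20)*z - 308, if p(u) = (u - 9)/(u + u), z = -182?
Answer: -7161/20 ≈ -358.05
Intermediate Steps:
p(u) = (-9 + u)/(2*u) (p(u) = (-9 + u)/((2*u)) = (-9 + u)*(1/(2*u)) = (-9 + u)/(2*u))
p(20)*z - 308 = ((½)*(-9 + 20)/20)*(-182) - 308 = ((½)*(1/20)*11)*(-182) - 308 = (11/40)*(-182) - 308 = -1001/20 - 308 = -7161/20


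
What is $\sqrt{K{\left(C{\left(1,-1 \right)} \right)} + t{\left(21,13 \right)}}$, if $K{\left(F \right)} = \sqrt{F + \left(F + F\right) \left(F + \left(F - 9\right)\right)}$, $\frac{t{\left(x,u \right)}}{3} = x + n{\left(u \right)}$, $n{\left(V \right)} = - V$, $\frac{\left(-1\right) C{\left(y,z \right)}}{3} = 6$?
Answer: $\sqrt{24 + 3 \sqrt{178}} \approx 8.0016$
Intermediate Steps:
$C{\left(y,z \right)} = -18$ ($C{\left(y,z \right)} = \left(-3\right) 6 = -18$)
$t{\left(x,u \right)} = - 3 u + 3 x$ ($t{\left(x,u \right)} = 3 \left(x - u\right) = - 3 u + 3 x$)
$K{\left(F \right)} = \sqrt{F + 2 F \left(-9 + 2 F\right)}$ ($K{\left(F \right)} = \sqrt{F + 2 F \left(F + \left(-9 + F\right)\right)} = \sqrt{F + 2 F \left(-9 + 2 F\right)}$)
$\sqrt{K{\left(C{\left(1,-1 \right)} \right)} + t{\left(21,13 \right)}} = \sqrt{\sqrt{- 18 \left(-17 + 4 \left(-18\right)\right)} + \left(\left(-3\right) 13 + 3 \cdot 21\right)} = \sqrt{\sqrt{- 18 \left(-17 - 72\right)} + \left(-39 + 63\right)} = \sqrt{\sqrt{\left(-18\right) \left(-89\right)} + 24} = \sqrt{\sqrt{1602} + 24} = \sqrt{3 \sqrt{178} + 24} = \sqrt{24 + 3 \sqrt{178}}$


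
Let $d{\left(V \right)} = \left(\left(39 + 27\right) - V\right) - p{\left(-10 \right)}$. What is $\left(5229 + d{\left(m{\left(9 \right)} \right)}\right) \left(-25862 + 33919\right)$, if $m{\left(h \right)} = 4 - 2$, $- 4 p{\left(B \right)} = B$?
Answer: $\frac{85251117}{2} \approx 4.2626 \cdot 10^{7}$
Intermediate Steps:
$p{\left(B \right)} = - \frac{B}{4}$
$m{\left(h \right)} = 2$ ($m{\left(h \right)} = 4 - 2 = 2$)
$d{\left(V \right)} = \frac{127}{2} - V$ ($d{\left(V \right)} = \left(\left(39 + 27\right) - V\right) - \left(- \frac{1}{4}\right) \left(-10\right) = \left(66 - V\right) - \frac{5}{2} = \frac{127}{2} - V$)
$\left(5229 + d{\left(m{\left(9 \right)} \right)}\right) \left(-25862 + 33919\right) = \left(5229 + \left(\frac{127}{2} - 2\right)\right) \left(-25862 + 33919\right) = \left(5229 + \left(\frac{127}{2} - 2\right)\right) 8057 = \left(5229 + \frac{123}{2}\right) 8057 = \frac{10581}{2} \cdot 8057 = \frac{85251117}{2}$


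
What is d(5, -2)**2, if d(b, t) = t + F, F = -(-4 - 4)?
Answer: 36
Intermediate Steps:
F = 8 (F = -1*(-8) = 8)
d(b, t) = 8 + t (d(b, t) = t + 8 = 8 + t)
d(5, -2)**2 = (8 - 2)**2 = 6**2 = 36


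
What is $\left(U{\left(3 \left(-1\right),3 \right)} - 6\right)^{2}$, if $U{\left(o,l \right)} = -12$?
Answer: $324$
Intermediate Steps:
$\left(U{\left(3 \left(-1\right),3 \right)} - 6\right)^{2} = \left(-12 - 6\right)^{2} = \left(-18\right)^{2} = 324$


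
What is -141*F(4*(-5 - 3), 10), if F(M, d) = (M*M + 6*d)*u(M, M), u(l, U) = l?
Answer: 4891008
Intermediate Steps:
F(M, d) = M*(M² + 6*d) (F(M, d) = (M*M + 6*d)*M = (M² + 6*d)*M = M*(M² + 6*d))
-141*F(4*(-5 - 3), 10) = -141*4*(-5 - 3)*((4*(-5 - 3))² + 6*10) = -141*4*(-8)*((4*(-8))² + 60) = -(-4512)*((-32)² + 60) = -(-4512)*(1024 + 60) = -(-4512)*1084 = -141*(-34688) = 4891008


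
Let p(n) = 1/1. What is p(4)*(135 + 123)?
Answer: 258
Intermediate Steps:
p(n) = 1
p(4)*(135 + 123) = 1*(135 + 123) = 1*258 = 258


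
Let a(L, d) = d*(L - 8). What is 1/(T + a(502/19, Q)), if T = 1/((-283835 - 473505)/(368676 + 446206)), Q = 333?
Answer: 378670/2322434059 ≈ 0.00016305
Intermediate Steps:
a(L, d) = d*(-8 + L)
T = -407441/378670 (T = 1/(-757340/814882) = 1/(-757340*1/814882) = 1/(-378670/407441) = -407441/378670 ≈ -1.0760)
1/(T + a(502/19, Q)) = 1/(-407441/378670 + 333*(-8 + 502/19)) = 1/(-407441/378670 + 333*(350/19)) = 1/(-407441/378670 + 116550/19) = 1/(2322434059/378670) = 378670/2322434059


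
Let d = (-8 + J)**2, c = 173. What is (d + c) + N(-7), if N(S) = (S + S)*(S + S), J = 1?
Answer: 418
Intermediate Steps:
N(S) = 4*S**2 (N(S) = (2*S)*(2*S) = 4*S**2)
d = 49 (d = (-8 + 1)**2 = (-7)**2 = 49)
(d + c) + N(-7) = (49 + 173) + 4*(-7)**2 = 222 + 4*49 = 222 + 196 = 418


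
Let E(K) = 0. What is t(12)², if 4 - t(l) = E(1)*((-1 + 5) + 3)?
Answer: 16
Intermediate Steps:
t(l) = 4 (t(l) = 4 - 0*((-1 + 5) + 3) = 4 - 0*(4 + 3) = 4 - 0*7 = 4 - 1*0 = 4 + 0 = 4)
t(12)² = 4² = 16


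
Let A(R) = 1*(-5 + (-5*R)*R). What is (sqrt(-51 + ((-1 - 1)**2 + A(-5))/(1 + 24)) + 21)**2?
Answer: (105 + I*sqrt(1401))**2/25 ≈ 384.96 + 314.41*I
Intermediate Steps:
A(R) = -5 - 5*R**2 (A(R) = 1*(-5 - 5*R**2) = -5 - 5*R**2)
(sqrt(-51 + ((-1 - 1)**2 + A(-5))/(1 + 24)) + 21)**2 = (sqrt(-51 + ((-1 - 1)**2 + (-5 - 5*(-5)**2))/(1 + 24)) + 21)**2 = (sqrt(-51 + ((-2)**2 + (-5 - 5*25))/25) + 21)**2 = (sqrt(-51 + (4 + (-5 - 125))*(1/25)) + 21)**2 = (sqrt(-51 + (4 - 130)*(1/25)) + 21)**2 = (sqrt(-51 - 126*1/25) + 21)**2 = (sqrt(-51 - 126/25) + 21)**2 = (sqrt(-1401/25) + 21)**2 = (I*sqrt(1401)/5 + 21)**2 = (21 + I*sqrt(1401)/5)**2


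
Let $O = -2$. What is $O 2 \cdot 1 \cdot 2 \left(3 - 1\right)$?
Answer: $-16$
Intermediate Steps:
$O 2 \cdot 1 \cdot 2 \left(3 - 1\right) = \left(-2\right) 2 \cdot 1 \cdot 2 \left(3 - 1\right) = \left(-4\right) 1 \cdot 2 \cdot 2 = \left(-4\right) 4 = -16$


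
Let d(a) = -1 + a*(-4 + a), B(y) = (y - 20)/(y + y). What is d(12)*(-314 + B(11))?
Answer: -657115/22 ≈ -29869.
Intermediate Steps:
B(y) = (-20 + y)/(2*y) (B(y) = (-20 + y)/((2*y)) = (-20 + y)*(1/(2*y)) = (-20 + y)/(2*y))
d(12)*(-314 + B(11)) = (-1 + 12² - 4*12)*(-314 + (½)*(-20 + 11)/11) = (-1 + 144 - 48)*(-314 + (½)*(1/11)*(-9)) = 95*(-314 - 9/22) = 95*(-6917/22) = -657115/22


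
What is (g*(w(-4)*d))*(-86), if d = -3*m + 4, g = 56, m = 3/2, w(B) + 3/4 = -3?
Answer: -9030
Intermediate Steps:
w(B) = -15/4 (w(B) = -¾ - 3 = -15/4)
m = 3/2 (m = 3*(½) = 3/2 ≈ 1.5000)
d = -½ (d = -3*3/2 + 4 = -9/2 + 4 = -½ ≈ -0.50000)
(g*(w(-4)*d))*(-86) = (56*(-15/4*(-½)))*(-86) = (56*(15/8))*(-86) = 105*(-86) = -9030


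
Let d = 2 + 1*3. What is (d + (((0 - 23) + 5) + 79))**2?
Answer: 4356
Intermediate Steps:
d = 5 (d = 2 + 3 = 5)
(d + (((0 - 23) + 5) + 79))**2 = (5 + (((0 - 23) + 5) + 79))**2 = (5 + ((-23 + 5) + 79))**2 = (5 + (-18 + 79))**2 = (5 + 61)**2 = 66**2 = 4356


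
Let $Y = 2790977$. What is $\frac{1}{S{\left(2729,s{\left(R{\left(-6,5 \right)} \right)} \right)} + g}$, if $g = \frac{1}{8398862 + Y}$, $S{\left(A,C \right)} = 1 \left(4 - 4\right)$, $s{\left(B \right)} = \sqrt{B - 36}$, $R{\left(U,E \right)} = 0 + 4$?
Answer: $11189839$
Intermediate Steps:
$R{\left(U,E \right)} = 4$
$s{\left(B \right)} = \sqrt{-36 + B}$
$S{\left(A,C \right)} = 0$ ($S{\left(A,C \right)} = 1 \cdot 0 = 0$)
$g = \frac{1}{11189839}$ ($g = \frac{1}{8398862 + 2790977} = \frac{1}{11189839} \approx 8.9367 \cdot 10^{-8}$)
$\frac{1}{S{\left(2729,s{\left(R{\left(-6,5 \right)} \right)} \right)} + g} = \frac{1}{0 + \frac{1}{11189839}} = \frac{1}{\frac{1}{11189839}} = 11189839$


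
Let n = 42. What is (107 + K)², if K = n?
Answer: 22201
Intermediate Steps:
K = 42
(107 + K)² = (107 + 42)² = 149² = 22201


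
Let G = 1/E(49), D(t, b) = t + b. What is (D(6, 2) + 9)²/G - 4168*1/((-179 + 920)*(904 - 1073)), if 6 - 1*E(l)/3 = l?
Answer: -4668658181/125229 ≈ -37281.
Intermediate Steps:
D(t, b) = b + t
E(l) = 18 - 3*l
G = -1/129 (G = 1/(18 - 3*49) = 1/(18 - 147) = 1/(-129) = -1/129 ≈ -0.0077519)
(D(6, 2) + 9)²/G - 4168*1/((-179 + 920)*(904 - 1073)) = ((2 + 6) + 9)²/(-1/129) - 4168*1/((-179 + 920)*(904 - 1073)) = (8 + 9)²*(-129) - 4168/(741*(-169)) = 17²*(-129) - 4168/(-125229) = 289*(-129) - 4168*(-1/125229) = -37281 + 4168/125229 = -4668658181/125229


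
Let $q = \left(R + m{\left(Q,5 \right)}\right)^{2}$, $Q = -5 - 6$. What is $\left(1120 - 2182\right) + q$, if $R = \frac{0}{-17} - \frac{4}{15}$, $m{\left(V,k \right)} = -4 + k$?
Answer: $- \frac{238829}{225} \approx -1061.5$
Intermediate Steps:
$Q = -11$ ($Q = -5 - 6 = -11$)
$R = - \frac{4}{15}$ ($R = 0 \left(- \frac{1}{17}\right) - \frac{4}{15} = 0 - \frac{4}{15} = - \frac{4}{15} \approx -0.26667$)
$q = \frac{121}{225}$ ($q = \left(- \frac{4}{15} + \left(-4 + 5\right)\right)^{2} = \left(- \frac{4}{15} + 1\right)^{2} = \left(\frac{11}{15}\right)^{2} = \frac{121}{225} \approx 0.53778$)
$\left(1120 - 2182\right) + q = \left(1120 - 2182\right) + \frac{121}{225} = -1062 + \frac{121}{225} = - \frac{238829}{225}$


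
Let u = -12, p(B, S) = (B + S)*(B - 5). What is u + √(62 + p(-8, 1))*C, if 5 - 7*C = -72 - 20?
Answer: -12 + 291*√17/7 ≈ 159.40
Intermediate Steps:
p(B, S) = (-5 + B)*(B + S) (p(B, S) = (B + S)*(-5 + B) = (-5 + B)*(B + S))
C = 97/7 (C = 5/7 - (-72 - 20)/7 = 5/7 - ⅐*(-92) = 5/7 + 92/7 = 97/7 ≈ 13.857)
u + √(62 + p(-8, 1))*C = -12 + √(62 + ((-8)² - 5*(-8) - 5*1 - 8*1))*(97/7) = -12 + √(62 + (64 + 40 - 5 - 8))*(97/7) = -12 + √(62 + 91)*(97/7) = -12 + √153*(97/7) = -12 + (3*√17)*(97/7) = -12 + 291*√17/7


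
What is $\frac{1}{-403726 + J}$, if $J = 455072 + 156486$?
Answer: $\frac{1}{207832} \approx 4.8116 \cdot 10^{-6}$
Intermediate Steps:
$J = 611558$
$\frac{1}{-403726 + J} = \frac{1}{-403726 + 611558} = \frac{1}{207832}$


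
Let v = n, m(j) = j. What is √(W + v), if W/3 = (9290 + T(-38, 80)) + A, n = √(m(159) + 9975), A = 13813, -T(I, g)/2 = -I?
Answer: √(69081 + 3*√1126) ≈ 263.02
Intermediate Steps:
T(I, g) = 2*I (T(I, g) = -(-2)*I = 2*I)
n = 3*√1126 (n = √(159 + 9975) = √10134 = 3*√1126 ≈ 100.67)
W = 69081 (W = 3*((9290 + 2*(-38)) + 13813) = 3*((9290 - 76) + 13813) = 3*(9214 + 13813) = 3*23027 = 69081)
v = 3*√1126 ≈ 100.67
√(W + v) = √(69081 + 3*√1126)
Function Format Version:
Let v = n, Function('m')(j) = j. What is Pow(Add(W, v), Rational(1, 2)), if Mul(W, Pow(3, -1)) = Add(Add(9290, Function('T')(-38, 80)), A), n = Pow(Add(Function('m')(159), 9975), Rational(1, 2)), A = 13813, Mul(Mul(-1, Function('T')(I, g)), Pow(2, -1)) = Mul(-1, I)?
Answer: Pow(Add(69081, Mul(3, Pow(1126, Rational(1, 2)))), Rational(1, 2)) ≈ 263.02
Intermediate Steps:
Function('T')(I, g) = Mul(2, I) (Function('T')(I, g) = Mul(-2, Mul(-1, I)) = Mul(2, I))
n = Mul(3, Pow(1126, Rational(1, 2))) (n = Pow(Add(159, 9975), Rational(1, 2)) = Pow(10134, Rational(1, 2)) = Mul(3, Pow(1126, Rational(1, 2))) ≈ 100.67)
W = 69081 (W = Mul(3, Add(Add(9290, Mul(2, -38)), 13813)) = Mul(3, Add(Add(9290, -76), 13813)) = Mul(3, Add(9214, 13813)) = Mul(3, 23027) = 69081)
v = Mul(3, Pow(1126, Rational(1, 2))) ≈ 100.67
Pow(Add(W, v), Rational(1, 2)) = Pow(Add(69081, Mul(3, Pow(1126, Rational(1, 2)))), Rational(1, 2))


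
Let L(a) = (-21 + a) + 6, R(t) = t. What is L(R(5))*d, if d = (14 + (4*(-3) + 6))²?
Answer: -640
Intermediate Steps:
L(a) = -15 + a
d = 64 (d = (14 + (-12 + 6))² = (14 - 6)² = 8² = 64)
L(R(5))*d = (-15 + 5)*64 = -10*64 = -640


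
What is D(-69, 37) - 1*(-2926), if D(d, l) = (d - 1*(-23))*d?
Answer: 6100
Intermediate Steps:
D(d, l) = d*(23 + d) (D(d, l) = (d + 23)*d = (23 + d)*d = d*(23 + d))
D(-69, 37) - 1*(-2926) = -69*(23 - 69) - 1*(-2926) = -69*(-46) + 2926 = 3174 + 2926 = 6100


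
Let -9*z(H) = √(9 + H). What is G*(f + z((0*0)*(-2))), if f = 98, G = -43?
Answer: -12599/3 ≈ -4199.7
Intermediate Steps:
z(H) = -√(9 + H)/9
G*(f + z((0*0)*(-2))) = -43*(98 - √(9 + (0*0)*(-2))/9) = -43*(98 - √(9 + 0*(-2))/9) = -43*(98 - √(9 + 0)/9) = -43*(98 - √9/9) = -43*(98 - ⅑*3) = -43*(98 - ⅓) = -43*293/3 = -12599/3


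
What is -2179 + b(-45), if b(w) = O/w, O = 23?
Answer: -98078/45 ≈ -2179.5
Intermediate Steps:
b(w) = 23/w
-2179 + b(-45) = -2179 + 23/(-45) = -2179 + 23*(-1/45) = -2179 - 23/45 = -98078/45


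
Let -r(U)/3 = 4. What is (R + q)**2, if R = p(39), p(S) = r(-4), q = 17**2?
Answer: 76729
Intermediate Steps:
r(U) = -12 (r(U) = -3*4 = -12)
q = 289
p(S) = -12
R = -12
(R + q)**2 = (-12 + 289)**2 = 277**2 = 76729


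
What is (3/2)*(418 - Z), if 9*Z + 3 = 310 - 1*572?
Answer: 4027/6 ≈ 671.17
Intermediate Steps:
Z = -265/9 (Z = -⅓ + (310 - 1*572)/9 = -⅓ + (310 - 572)/9 = -⅓ + (⅑)*(-262) = -⅓ - 262/9 = -265/9 ≈ -29.444)
(3/2)*(418 - Z) = (3/2)*(418 - 1*(-265/9)) = (3*(½))*(418 + 265/9) = (3/2)*(4027/9) = 4027/6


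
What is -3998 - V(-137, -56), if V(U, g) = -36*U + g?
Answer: -8874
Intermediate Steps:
V(U, g) = g - 36*U
-3998 - V(-137, -56) = -3998 - (-56 - 36*(-137)) = -3998 - (-56 + 4932) = -3998 - 1*4876 = -3998 - 4876 = -8874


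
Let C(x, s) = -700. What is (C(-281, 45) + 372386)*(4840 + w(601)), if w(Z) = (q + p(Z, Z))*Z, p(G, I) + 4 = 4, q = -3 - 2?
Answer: 682043810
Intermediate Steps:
q = -5
p(G, I) = 0 (p(G, I) = -4 + 4 = 0)
w(Z) = -5*Z (w(Z) = (-5 + 0)*Z = -5*Z)
(C(-281, 45) + 372386)*(4840 + w(601)) = (-700 + 372386)*(4840 - 5*601) = 371686*(4840 - 3005) = 371686*1835 = 682043810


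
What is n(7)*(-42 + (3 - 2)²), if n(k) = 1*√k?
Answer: -41*√7 ≈ -108.48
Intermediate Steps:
n(k) = √k
n(7)*(-42 + (3 - 2)²) = √7*(-42 + (3 - 2)²) = √7*(-42 + 1²) = √7*(-42 + 1) = √7*(-41) = -41*√7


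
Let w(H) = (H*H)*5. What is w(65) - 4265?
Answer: 16860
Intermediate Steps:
w(H) = 5*H² (w(H) = H²*5 = 5*H²)
w(65) - 4265 = 5*65² - 4265 = 5*4225 - 4265 = 21125 - 4265 = 16860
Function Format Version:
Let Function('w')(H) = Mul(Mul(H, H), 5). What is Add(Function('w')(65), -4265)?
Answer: 16860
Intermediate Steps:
Function('w')(H) = Mul(5, Pow(H, 2)) (Function('w')(H) = Mul(Pow(H, 2), 5) = Mul(5, Pow(H, 2)))
Add(Function('w')(65), -4265) = Add(Mul(5, Pow(65, 2)), -4265) = Add(Mul(5, 4225), -4265) = Add(21125, -4265) = 16860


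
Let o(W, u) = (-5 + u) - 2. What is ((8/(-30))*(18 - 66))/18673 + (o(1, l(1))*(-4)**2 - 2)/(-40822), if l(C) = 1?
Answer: 5881189/1905673015 ≈ 0.0030861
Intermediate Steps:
o(W, u) = -7 + u
((8/(-30))*(18 - 66))/18673 + (o(1, l(1))*(-4)**2 - 2)/(-40822) = ((8/(-30))*(18 - 66))/18673 + ((-7 + 1)*(-4)**2 - 2)/(-40822) = ((8*(-1/30))*(-48))*(1/18673) + (-6*16 - 2)*(-1/40822) = -4/15*(-48)*(1/18673) + (-96 - 2)*(-1/40822) = (64/5)*(1/18673) - 98*(-1/40822) = 64/93365 + 49/20411 = 5881189/1905673015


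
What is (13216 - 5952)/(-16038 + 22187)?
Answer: 7264/6149 ≈ 1.1813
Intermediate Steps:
(13216 - 5952)/(-16038 + 22187) = 7264/6149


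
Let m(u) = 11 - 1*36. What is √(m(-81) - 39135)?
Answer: 2*I*√9790 ≈ 197.89*I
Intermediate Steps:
m(u) = -25 (m(u) = 11 - 36 = -25)
√(m(-81) - 39135) = √(-25 - 39135) = √(-39160) = 2*I*√9790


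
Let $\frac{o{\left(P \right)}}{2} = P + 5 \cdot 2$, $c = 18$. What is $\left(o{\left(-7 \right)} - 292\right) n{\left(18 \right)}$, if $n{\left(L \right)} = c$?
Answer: $-5148$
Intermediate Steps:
$o{\left(P \right)} = 20 + 2 P$ ($o{\left(P \right)} = 2 \left(P + 5 \cdot 2\right) = 2 \left(P + 10\right) = 2 \left(10 + P\right) = 20 + 2 P$)
$n{\left(L \right)} = 18$
$\left(o{\left(-7 \right)} - 292\right) n{\left(18 \right)} = \left(\left(20 + 2 \left(-7\right)\right) - 292\right) 18 = \left(\left(20 - 14\right) - 292\right) 18 = \left(6 - 292\right) 18 = \left(-286\right) 18 = -5148$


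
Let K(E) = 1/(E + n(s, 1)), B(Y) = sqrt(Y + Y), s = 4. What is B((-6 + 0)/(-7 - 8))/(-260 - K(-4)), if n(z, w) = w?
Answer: -6*sqrt(5)/3895 ≈ -0.0034445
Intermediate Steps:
B(Y) = sqrt(2)*sqrt(Y) (B(Y) = sqrt(2*Y) = sqrt(2)*sqrt(Y))
K(E) = 1/(1 + E) (K(E) = 1/(E + 1) = 1/(1 + E))
B((-6 + 0)/(-7 - 8))/(-260 - K(-4)) = (sqrt(2)*sqrt((-6 + 0)/(-7 - 8)))/(-260 - 1/(1 - 4)) = (sqrt(2)*sqrt(-6/(-15)))/(-260 - 1/(-3)) = (sqrt(2)*sqrt(-6*(-1/15)))/(-260 - 1*(-1/3)) = (sqrt(2)*sqrt(2/5))/(-260 + 1/3) = (sqrt(2)*(sqrt(10)/5))/(-779/3) = (2*sqrt(5)/5)*(-3/779) = -6*sqrt(5)/3895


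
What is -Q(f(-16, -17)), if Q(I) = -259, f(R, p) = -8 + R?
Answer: 259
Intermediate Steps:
-Q(f(-16, -17)) = -1*(-259) = 259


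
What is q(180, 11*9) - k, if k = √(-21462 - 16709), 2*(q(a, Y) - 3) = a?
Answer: 93 - 7*I*√779 ≈ 93.0 - 195.37*I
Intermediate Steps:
q(a, Y) = 3 + a/2
k = 7*I*√779 (k = √(-38171) = 7*I*√779 ≈ 195.37*I)
q(180, 11*9) - k = (3 + (½)*180) - 7*I*√779 = (3 + 90) - 7*I*√779 = 93 - 7*I*√779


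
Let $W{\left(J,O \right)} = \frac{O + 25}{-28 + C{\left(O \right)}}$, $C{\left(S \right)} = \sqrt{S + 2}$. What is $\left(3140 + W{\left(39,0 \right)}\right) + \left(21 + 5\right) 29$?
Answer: $\frac{1522204}{391} - \frac{25 \sqrt{2}}{782} \approx 3893.1$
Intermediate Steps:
$C{\left(S \right)} = \sqrt{2 + S}$
$W{\left(J,O \right)} = \frac{25 + O}{-28 + \sqrt{2 + O}}$ ($W{\left(J,O \right)} = \frac{O + 25}{-28 + \sqrt{2 + O}} = \frac{25 + O}{-28 + \sqrt{2 + O}}$)
$\left(3140 + W{\left(39,0 \right)}\right) + \left(21 + 5\right) 29 = \left(3140 + \frac{25 + 0}{-28 + \sqrt{2 + 0}}\right) + \left(21 + 5\right) 29 = \left(3140 + \frac{1}{-28 + \sqrt{2}} \cdot 25\right) + 26 \cdot 29 = \left(3140 + \frac{25}{-28 + \sqrt{2}}\right) + 754 = 3894 + \frac{25}{-28 + \sqrt{2}}$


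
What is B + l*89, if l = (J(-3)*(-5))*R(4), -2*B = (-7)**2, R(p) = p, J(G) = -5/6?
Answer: 8753/6 ≈ 1458.8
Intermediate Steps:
J(G) = -5/6 (J(G) = -5*1/6 = -5/6)
B = -49/2 (B = -1/2*(-7)**2 = -1/2*49 = -49/2 ≈ -24.500)
l = 50/3 (l = -5/6*(-5)*4 = (25/6)*4 = 50/3 ≈ 16.667)
B + l*89 = -49/2 + (50/3)*89 = -49/2 + 4450/3 = 8753/6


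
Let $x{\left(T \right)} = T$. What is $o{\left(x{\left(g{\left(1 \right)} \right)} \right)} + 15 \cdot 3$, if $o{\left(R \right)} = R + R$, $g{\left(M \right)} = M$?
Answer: $47$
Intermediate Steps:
$o{\left(R \right)} = 2 R$
$o{\left(x{\left(g{\left(1 \right)} \right)} \right)} + 15 \cdot 3 = 2 \cdot 1 + 15 \cdot 3 = 2 + 45 = 47$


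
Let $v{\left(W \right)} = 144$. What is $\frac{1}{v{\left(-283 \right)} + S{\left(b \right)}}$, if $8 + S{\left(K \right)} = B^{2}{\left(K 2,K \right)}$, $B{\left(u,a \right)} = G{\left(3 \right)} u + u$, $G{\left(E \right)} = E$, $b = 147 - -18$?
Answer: $\frac{1}{1742536} \approx 5.7388 \cdot 10^{-7}$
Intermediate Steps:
$b = 165$ ($b = 147 + 18 = 165$)
$B{\left(u,a \right)} = 4 u$ ($B{\left(u,a \right)} = 3 u + u = 4 u$)
$S{\left(K \right)} = -8 + 64 K^{2}$ ($S{\left(K \right)} = -8 + \left(4 K 2\right)^{2} = -8 + \left(4 \cdot 2 K\right)^{2} = -8 + \left(8 K\right)^{2} = -8 + 64 K^{2}$)
$\frac{1}{v{\left(-283 \right)} + S{\left(b \right)}} = \frac{1}{144 - \left(8 - 64 \cdot 165^{2}\right)} = \frac{1}{144 + \left(-8 + 64 \cdot 27225\right)} = \frac{1}{144 + \left(-8 + 1742400\right)} = \frac{1}{144 + 1742392} = \frac{1}{1742536}$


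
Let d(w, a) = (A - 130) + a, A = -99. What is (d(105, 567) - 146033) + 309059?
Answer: 163364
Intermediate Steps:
d(w, a) = -229 + a (d(w, a) = (-99 - 130) + a = -229 + a)
(d(105, 567) - 146033) + 309059 = ((-229 + 567) - 146033) + 309059 = (338 - 146033) + 309059 = -145695 + 309059 = 163364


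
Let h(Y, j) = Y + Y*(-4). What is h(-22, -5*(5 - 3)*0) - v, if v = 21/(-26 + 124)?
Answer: 921/14 ≈ 65.786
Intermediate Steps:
h(Y, j) = -3*Y (h(Y, j) = Y - 4*Y = -3*Y)
v = 3/14 (v = 21/98 = 21*(1/98) = 3/14 ≈ 0.21429)
h(-22, -5*(5 - 3)*0) - v = -3*(-22) - 1*3/14 = 66 - 3/14 = 921/14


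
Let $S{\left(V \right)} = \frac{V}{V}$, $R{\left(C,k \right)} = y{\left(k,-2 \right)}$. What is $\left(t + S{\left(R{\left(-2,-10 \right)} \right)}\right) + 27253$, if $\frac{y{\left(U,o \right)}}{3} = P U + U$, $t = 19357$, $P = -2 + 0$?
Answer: $46611$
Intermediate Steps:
$P = -2$
$y{\left(U,o \right)} = - 3 U$ ($y{\left(U,o \right)} = 3 \left(- 2 U + U\right) = 3 \left(- U\right) = - 3 U$)
$R{\left(C,k \right)} = - 3 k$
$S{\left(V \right)} = 1$
$\left(t + S{\left(R{\left(-2,-10 \right)} \right)}\right) + 27253 = \left(19357 + 1\right) + 27253 = 19358 + 27253 = 46611$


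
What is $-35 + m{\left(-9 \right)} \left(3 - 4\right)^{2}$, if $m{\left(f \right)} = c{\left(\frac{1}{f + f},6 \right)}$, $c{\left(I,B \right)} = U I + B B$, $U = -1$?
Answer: $\frac{19}{18} \approx 1.0556$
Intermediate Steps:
$c{\left(I,B \right)} = B^{2} - I$ ($c{\left(I,B \right)} = - I + B B = - I + B^{2} = B^{2} - I$)
$m{\left(f \right)} = 36 - \frac{1}{2 f}$ ($m{\left(f \right)} = 6^{2} - \frac{1}{f + f} = 36 - \frac{1}{2 f}$)
$-35 + m{\left(-9 \right)} \left(3 - 4\right)^{2} = -35 + \left(36 - \frac{1}{2 \left(-9\right)}\right) \left(3 - 4\right)^{2} = -35 + \left(36 - - \frac{1}{18}\right) \left(-1\right)^{2} = -35 + \left(36 + \frac{1}{18}\right) 1 = -35 + \frac{649}{18} \cdot 1 = -35 + \frac{649}{18} = \frac{19}{18}$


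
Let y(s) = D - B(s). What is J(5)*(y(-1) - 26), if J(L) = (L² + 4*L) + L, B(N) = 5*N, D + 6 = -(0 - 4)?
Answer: -1150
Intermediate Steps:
D = -2 (D = -6 - (0 - 4) = -6 - 1*(-4) = -6 + 4 = -2)
y(s) = -2 - 5*s
J(L) = L² + 5*L
J(5)*(y(-1) - 26) = (5*(5 + 5))*((-2 - 5*(-1)) - 26) = (5*10)*((-2 + 5) - 26) = 50*(3 - 26) = 50*(-23) = -1150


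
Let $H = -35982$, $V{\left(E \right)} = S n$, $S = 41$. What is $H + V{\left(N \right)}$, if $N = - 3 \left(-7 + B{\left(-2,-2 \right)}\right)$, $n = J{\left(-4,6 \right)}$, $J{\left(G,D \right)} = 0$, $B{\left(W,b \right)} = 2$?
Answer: $-35982$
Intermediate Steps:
$n = 0$
$N = 15$ ($N = - 3 \left(-7 + 2\right) = \left(-3\right) \left(-5\right) = 15$)
$V{\left(E \right)} = 0$ ($V{\left(E \right)} = 41 \cdot 0 = 0$)
$H + V{\left(N \right)} = -35982 + 0 = -35982$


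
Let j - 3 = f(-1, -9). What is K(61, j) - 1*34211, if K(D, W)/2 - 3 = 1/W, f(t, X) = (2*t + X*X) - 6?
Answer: -1299789/38 ≈ -34205.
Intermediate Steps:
f(t, X) = -6 + X**2 + 2*t (f(t, X) = (2*t + X**2) - 6 = (X**2 + 2*t) - 6 = -6 + X**2 + 2*t)
j = 76 (j = 3 + (-6 + (-9)**2 + 2*(-1)) = 3 + (-6 + 81 - 2) = 3 + 73 = 76)
K(D, W) = 6 + 2/W
K(61, j) - 1*34211 = (6 + 2/76) - 1*34211 = (6 + 2*(1/76)) - 34211 = (6 + 1/38) - 34211 = 229/38 - 34211 = -1299789/38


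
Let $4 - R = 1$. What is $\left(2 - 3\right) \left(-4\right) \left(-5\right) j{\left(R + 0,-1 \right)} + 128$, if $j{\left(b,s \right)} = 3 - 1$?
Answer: $88$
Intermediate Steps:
$R = 3$ ($R = 4 - 1 = 3$)
$j{\left(b,s \right)} = 2$
$\left(2 - 3\right) \left(-4\right) \left(-5\right) j{\left(R + 0,-1 \right)} + 128 = \left(2 - 3\right) \left(-4\right) \left(-5\right) 2 + 128 = \left(-1\right) \left(-4\right) \left(-5\right) 2 + 128 = 4 \left(-5\right) 2 + 128 = \left(-20\right) 2 + 128 = -40 + 128 = 88$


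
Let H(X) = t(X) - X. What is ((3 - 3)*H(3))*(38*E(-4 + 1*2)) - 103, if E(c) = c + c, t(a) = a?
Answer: -103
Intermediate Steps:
E(c) = 2*c
H(X) = 0 (H(X) = X - X = 0)
((3 - 3)*H(3))*(38*E(-4 + 1*2)) - 103 = ((3 - 3)*0)*(38*(2*(-4 + 1*2))) - 103 = (0*0)*(38*(2*(-4 + 2))) - 103 = 0*(38*(2*(-2))) - 103 = 0*(38*(-4)) - 103 = 0*(-152) - 103 = 0 - 103 = -103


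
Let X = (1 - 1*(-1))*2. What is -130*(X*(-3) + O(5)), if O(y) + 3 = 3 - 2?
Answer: 1820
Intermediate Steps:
X = 4 (X = (1 + 1)*2 = 2*2 = 4)
O(y) = -2 (O(y) = -3 + (3 - 2) = -3 + 1 = -2)
-130*(X*(-3) + O(5)) = -130*(4*(-3) - 2) = -130*(-12 - 2) = -130*(-14) = 1820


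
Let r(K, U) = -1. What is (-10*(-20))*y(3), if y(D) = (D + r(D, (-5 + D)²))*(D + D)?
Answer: 2400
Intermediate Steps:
y(D) = 2*D*(-1 + D) (y(D) = (D - 1)*(D + D) = (-1 + D)*(2*D) = 2*D*(-1 + D))
(-10*(-20))*y(3) = (-10*(-20))*(2*3*(-1 + 3)) = 200*(2*3*2) = 200*12 = 2400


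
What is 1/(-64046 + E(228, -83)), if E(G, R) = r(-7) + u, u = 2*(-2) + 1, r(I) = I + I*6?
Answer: -1/64098 ≈ -1.5601e-5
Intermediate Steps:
r(I) = 7*I (r(I) = I + 6*I = 7*I)
u = -3 (u = -4 + 1 = -3)
E(G, R) = -52 (E(G, R) = 7*(-7) - 3 = -49 - 3 = -52)
1/(-64046 + E(228, -83)) = 1/(-64046 - 52) = 1/(-64098) = -1/64098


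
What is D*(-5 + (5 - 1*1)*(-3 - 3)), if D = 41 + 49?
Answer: -2610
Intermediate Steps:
D = 90
D*(-5 + (5 - 1*1)*(-3 - 3)) = 90*(-5 + (5 - 1*1)*(-3 - 3)) = 90*(-5 + (5 - 1)*(-6)) = 90*(-5 + 4*(-6)) = 90*(-5 - 24) = 90*(-29) = -2610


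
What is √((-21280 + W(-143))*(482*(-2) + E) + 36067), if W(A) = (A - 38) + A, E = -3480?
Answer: √96044243 ≈ 9800.2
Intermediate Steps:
W(A) = -38 + 2*A (W(A) = (-38 + A) + A = -38 + 2*A)
√((-21280 + W(-143))*(482*(-2) + E) + 36067) = √((-21280 + (-38 + 2*(-143)))*(482*(-2) - 3480) + 36067) = √((-21280 + (-38 - 286))*(-964 - 3480) + 36067) = √((-21280 - 324)*(-4444) + 36067) = √(-21604*(-4444) + 36067) = √(96008176 + 36067) = √96044243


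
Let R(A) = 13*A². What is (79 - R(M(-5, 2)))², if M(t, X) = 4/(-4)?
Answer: 4356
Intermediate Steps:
M(t, X) = -1 (M(t, X) = 4*(-¼) = -1)
(79 - R(M(-5, 2)))² = (79 - 13*(-1)²)² = (79 - 13)² = 66² = 4356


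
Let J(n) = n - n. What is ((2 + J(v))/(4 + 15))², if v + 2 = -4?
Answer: 4/361 ≈ 0.011080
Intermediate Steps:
v = -6 (v = -2 - 4 = -6)
J(n) = 0
((2 + J(v))/(4 + 15))² = ((2 + 0)/(4 + 15))² = (2/19)² = 4/361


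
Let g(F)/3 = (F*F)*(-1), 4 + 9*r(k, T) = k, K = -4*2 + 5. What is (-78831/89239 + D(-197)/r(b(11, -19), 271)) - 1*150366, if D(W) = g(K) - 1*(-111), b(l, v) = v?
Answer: -308695041699/2052497 ≈ -1.5040e+5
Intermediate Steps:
K = -3 (K = -8 + 5 = -3)
r(k, T) = -4/9 + k/9
g(F) = -3*F**2 (g(F) = 3*((F*F)*(-1)) = 3*(F**2*(-1)) = 3*(-F**2) = -3*F**2)
D(W) = 84 (D(W) = -3*(-3)**2 - 1*(-111) = -3*9 + 111 = -27 + 111 = 84)
(-78831/89239 + D(-197)/r(b(11, -19), 271)) - 1*150366 = (-78831/89239 + 84/(-4/9 + (1/9)*(-19))) - 1*150366 = (-78831*1/89239 + 84/(-4/9 - 19/9)) - 150366 = (-78831/89239 + 84/(-23/9)) - 150366 = (-78831/89239 + 84*(-9/23)) - 150366 = (-78831/89239 - 756/23) - 150366 = -69277797/2052497 - 150366 = -308695041699/2052497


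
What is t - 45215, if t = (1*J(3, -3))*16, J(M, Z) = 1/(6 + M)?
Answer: -406919/9 ≈ -45213.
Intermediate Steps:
t = 16/9 (t = (1/(6 + 3))*16 = (1/9)*16 = 16/9 ≈ 1.7778)
t - 45215 = 16/9 - 45215 = -406919/9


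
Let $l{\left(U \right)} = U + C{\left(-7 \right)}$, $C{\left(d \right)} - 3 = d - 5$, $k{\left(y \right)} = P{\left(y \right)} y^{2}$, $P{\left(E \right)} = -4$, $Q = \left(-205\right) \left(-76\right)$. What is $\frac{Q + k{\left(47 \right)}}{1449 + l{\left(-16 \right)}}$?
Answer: $\frac{843}{178} \approx 4.736$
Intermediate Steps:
$Q = 15580$
$k{\left(y \right)} = - 4 y^{2}$
$C{\left(d \right)} = -2 + d$ ($C{\left(d \right)} = 3 + \left(d - 5\right) = 3 + \left(-5 + d\right) = -2 + d$)
$l{\left(U \right)} = -9 + U$ ($l{\left(U \right)} = U - 9 = -9 + U$)
$\frac{Q + k{\left(47 \right)}}{1449 + l{\left(-16 \right)}} = \frac{15580 - 4 \cdot 47^{2}}{1449 - 25} = \frac{15580 - 8836}{1449 - 25} = \frac{15580 - 8836}{1424} = 6744 \cdot \frac{1}{1424} = \frac{843}{178}$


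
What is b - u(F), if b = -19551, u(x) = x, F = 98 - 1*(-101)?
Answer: -19750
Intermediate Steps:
F = 199 (F = 98 + 101 = 199)
b - u(F) = -19551 - 1*199 = -19551 - 199 = -19750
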